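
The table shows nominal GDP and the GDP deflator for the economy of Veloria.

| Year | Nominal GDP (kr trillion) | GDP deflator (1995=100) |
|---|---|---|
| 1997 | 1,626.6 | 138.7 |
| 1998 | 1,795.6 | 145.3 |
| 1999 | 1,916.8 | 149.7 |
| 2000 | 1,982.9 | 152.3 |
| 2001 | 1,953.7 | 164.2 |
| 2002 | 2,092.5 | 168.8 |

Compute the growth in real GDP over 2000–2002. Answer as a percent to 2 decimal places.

Real GDP 2000 = 1982.9/1.523 = 1301.97.
Real GDP 2002 = 2092.5/1.688 = 1239.63.
Change = 1239.63/1301.97 − 1 = -0.0479.

-4.79%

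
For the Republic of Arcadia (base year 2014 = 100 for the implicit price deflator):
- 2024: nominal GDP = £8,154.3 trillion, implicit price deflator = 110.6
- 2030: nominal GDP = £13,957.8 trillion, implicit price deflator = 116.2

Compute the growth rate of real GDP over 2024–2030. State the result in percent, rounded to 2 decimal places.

Deflate each year: 2024 → 8154.3/1.106 = 7372.78; 2030 → 13957.8/1.162 = 12011.88.
So real GDP changed by 12011.88/7372.78 − 1 = 0.6292, i.e. 62.92%.

62.92%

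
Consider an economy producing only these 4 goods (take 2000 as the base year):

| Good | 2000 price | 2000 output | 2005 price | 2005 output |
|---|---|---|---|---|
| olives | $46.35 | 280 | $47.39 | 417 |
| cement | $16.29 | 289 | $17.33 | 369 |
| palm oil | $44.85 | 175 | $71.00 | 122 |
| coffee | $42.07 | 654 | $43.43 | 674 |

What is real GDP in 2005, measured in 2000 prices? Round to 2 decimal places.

$59165.84

Real GDP 2005 = Σ (p_2000 × q_2005) = 46.35·417 + 16.29·369 + 44.85·122 + 42.07·674 = 59165.84.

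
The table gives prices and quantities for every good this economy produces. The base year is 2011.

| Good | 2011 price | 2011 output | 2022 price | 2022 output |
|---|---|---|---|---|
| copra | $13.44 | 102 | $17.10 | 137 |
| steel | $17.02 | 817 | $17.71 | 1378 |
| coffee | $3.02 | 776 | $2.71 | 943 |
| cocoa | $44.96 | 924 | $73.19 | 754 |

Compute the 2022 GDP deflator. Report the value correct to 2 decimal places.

136.18

Nominal GDP 2022 = 17.10·137 + 17.71·1378 + 2.71·943 + 73.19·754 = 84487.87.
Real GDP 2022 (at 2011 prices) = 13.44·137 + 17.02·1378 + 3.02·943 + 44.96·754 = 62042.54.
Deflator = Nominal/Real × 100 = 84487.87/62042.54 × 100 = 136.177.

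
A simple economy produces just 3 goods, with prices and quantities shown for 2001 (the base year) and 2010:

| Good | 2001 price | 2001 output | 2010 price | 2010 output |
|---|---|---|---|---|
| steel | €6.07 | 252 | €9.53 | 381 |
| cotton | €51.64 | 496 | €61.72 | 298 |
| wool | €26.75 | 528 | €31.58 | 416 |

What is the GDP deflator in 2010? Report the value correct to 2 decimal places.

121.96

Nominal GDP 2010 = 9.53·381 + 61.72·298 + 31.58·416 = 35160.77.
Real GDP 2010 (at 2001 prices) = 6.07·381 + 51.64·298 + 26.75·416 = 28829.39.
Deflator = Nominal/Real × 100 = 35160.77/28829.39 × 100 = 121.962.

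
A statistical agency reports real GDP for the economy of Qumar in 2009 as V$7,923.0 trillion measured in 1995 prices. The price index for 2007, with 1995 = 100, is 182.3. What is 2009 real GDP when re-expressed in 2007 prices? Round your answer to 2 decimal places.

V$14,443.63 trillion

Real GDP in 2007 prices = Real GDP in 1995 prices × (P_2007/P_1995) = 7923.0 × 1.823 = 14443.63.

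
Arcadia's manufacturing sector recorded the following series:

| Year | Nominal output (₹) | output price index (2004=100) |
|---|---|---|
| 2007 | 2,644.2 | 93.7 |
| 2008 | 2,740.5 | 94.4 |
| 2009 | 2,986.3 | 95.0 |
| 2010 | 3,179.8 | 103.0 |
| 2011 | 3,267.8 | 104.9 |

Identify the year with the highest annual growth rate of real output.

2009

2008: real = 2740.5/0.944 = 2903.07; growth vs 2007 (2821.99) = 2.87%.
2009: real = 2986.3/0.950 = 3143.47; growth vs 2008 (2903.07) = 8.28%.
2010: real = 3179.8/1.030 = 3087.18; growth vs 2009 (3143.47) = -1.79%.
2011: real = 3267.8/1.049 = 3115.16; growth vs 2010 (3087.18) = 0.91%.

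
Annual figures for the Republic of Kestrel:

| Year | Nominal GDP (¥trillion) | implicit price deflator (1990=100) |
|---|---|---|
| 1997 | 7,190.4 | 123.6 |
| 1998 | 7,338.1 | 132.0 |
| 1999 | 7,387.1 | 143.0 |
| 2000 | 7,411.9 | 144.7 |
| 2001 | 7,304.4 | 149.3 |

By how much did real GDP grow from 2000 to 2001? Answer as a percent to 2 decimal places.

-4.49%

Real GDP 2000 = 7411.9/1.447 = 5122.25.
Real GDP 2001 = 7304.4/1.493 = 4892.43.
Change = 4892.43/5122.25 − 1 = -0.0449.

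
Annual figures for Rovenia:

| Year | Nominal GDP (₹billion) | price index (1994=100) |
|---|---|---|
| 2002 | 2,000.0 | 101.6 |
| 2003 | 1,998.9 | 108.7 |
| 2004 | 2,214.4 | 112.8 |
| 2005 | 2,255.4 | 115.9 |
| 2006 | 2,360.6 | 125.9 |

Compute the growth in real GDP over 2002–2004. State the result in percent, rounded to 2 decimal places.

-0.27%

Real GDP 2002 = 2000.0/1.016 = 1968.50.
Real GDP 2004 = 2214.4/1.128 = 1963.12.
Change = 1963.12/1968.50 − 1 = -0.0027.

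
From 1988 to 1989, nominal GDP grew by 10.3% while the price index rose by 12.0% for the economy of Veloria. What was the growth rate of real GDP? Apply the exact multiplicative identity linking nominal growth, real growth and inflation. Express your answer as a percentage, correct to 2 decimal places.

(1 + g_nom) = (1 + g_real)(1 + π), so g_real = 1.1030 / 1.1200 − 1 = -0.01518.

-1.52%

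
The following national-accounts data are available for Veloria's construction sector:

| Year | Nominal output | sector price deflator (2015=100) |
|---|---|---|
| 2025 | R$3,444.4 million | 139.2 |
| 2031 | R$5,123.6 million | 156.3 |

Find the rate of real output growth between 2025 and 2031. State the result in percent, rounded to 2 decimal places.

32.48%

Deflate each year: 2025 → 3444.4/1.392 = 2474.43; 2031 → 5123.6/1.563 = 3278.06.
So real output changed by 3278.06/2474.43 − 1 = 0.3248, i.e. 32.48%.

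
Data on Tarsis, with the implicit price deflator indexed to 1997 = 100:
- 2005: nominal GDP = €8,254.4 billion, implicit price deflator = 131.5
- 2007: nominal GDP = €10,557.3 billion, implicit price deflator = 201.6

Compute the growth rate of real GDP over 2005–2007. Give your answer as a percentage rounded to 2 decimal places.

-16.57%

Real GDP 2005 = 8254.4 / 1.315 = 6277.11.
Real GDP 2007 = 10557.3 / 2.016 = 5236.76.
Real growth = 5236.76 / 6277.11 − 1 = -0.1657.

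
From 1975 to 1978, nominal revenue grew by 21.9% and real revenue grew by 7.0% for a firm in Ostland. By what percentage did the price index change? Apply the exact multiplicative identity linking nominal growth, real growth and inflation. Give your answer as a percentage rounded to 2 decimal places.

13.93%

(1 + g_nom) = (1 + g_real)(1 + π), so π = 1.2190 / 1.0700 − 1 = 0.13925.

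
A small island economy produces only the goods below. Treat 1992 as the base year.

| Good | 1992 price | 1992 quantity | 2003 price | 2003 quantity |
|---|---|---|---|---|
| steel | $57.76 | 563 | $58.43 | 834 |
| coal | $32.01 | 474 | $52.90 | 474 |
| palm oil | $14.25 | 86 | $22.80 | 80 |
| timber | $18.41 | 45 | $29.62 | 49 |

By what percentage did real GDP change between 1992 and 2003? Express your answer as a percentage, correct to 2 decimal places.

Real GDP 1992 = Nominal GDP 1992 = 57.76·563 + 32.01·474 + 14.25·86 + 18.41·45 = 49745.57.
Real GDP 2003 (at 1992 prices) = 57.76·834 + 32.01·474 + 14.25·80 + 18.41·49 = 65386.67.
Real growth = 65386.67/49745.57 − 1 = 0.3144.

31.44%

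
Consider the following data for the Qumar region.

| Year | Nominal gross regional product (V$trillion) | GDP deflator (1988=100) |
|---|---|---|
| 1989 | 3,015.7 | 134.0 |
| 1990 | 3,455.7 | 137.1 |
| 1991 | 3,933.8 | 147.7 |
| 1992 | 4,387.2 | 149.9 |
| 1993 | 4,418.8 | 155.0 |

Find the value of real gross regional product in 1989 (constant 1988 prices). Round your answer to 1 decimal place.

V$2,250.5 trillion

Real gross regional product 1989 = 3015.7 / 1.340 = 2250.52.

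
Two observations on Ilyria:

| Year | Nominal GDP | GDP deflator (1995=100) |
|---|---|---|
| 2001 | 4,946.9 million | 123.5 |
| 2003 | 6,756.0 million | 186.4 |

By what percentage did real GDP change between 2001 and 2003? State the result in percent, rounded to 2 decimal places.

Deflate each year: 2001 → 4946.9/1.235 = 4005.59; 2003 → 6756.0/1.864 = 3624.46.
So real GDP changed by 3624.46/4005.59 − 1 = -0.0951, i.e. -9.51%.

-9.51%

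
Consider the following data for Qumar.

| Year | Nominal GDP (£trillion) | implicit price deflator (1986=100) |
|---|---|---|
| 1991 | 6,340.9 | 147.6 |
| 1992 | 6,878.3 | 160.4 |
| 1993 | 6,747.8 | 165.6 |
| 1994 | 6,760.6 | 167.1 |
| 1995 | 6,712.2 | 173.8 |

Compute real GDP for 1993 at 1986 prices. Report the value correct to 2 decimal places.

Real GDP 1993 = 6747.8 / 1.656 = 4074.76.

£4,074.76 trillion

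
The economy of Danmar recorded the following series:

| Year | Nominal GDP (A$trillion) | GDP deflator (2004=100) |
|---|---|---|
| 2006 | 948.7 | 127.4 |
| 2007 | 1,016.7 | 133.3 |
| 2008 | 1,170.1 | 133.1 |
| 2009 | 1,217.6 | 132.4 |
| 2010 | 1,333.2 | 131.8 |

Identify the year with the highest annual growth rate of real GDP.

2008

2007: real = 1016.7/1.333 = 762.72; growth vs 2006 (744.66) = 2.43%.
2008: real = 1170.1/1.331 = 879.11; growth vs 2007 (762.72) = 15.26%.
2009: real = 1217.6/1.324 = 919.64; growth vs 2008 (879.11) = 4.61%.
2010: real = 1333.2/1.318 = 1011.53; growth vs 2009 (919.64) = 9.99%.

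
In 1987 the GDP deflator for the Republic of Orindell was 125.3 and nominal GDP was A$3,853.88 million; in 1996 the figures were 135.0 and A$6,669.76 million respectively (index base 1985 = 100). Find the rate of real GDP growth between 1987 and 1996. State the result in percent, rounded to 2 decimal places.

60.63%

Real GDP 1987 = 3853.88 / 1.253 = 3075.72.
Real GDP 1996 = 6669.76 / 1.350 = 4940.56.
Real growth = 4940.56 / 3075.72 − 1 = 0.6063.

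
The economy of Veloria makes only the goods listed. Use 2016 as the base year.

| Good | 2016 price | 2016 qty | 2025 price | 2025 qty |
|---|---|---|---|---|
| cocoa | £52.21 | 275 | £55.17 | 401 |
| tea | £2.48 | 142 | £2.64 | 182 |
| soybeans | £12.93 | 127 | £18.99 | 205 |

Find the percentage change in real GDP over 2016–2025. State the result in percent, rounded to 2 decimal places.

47.00%

Real GDP 2016 = Nominal GDP 2016 = 52.21·275 + 2.48·142 + 12.93·127 = 16352.02.
Real GDP 2025 (at 2016 prices) = 52.21·401 + 2.48·182 + 12.93·205 = 24038.22.
Real growth = 24038.22/16352.02 − 1 = 0.4700.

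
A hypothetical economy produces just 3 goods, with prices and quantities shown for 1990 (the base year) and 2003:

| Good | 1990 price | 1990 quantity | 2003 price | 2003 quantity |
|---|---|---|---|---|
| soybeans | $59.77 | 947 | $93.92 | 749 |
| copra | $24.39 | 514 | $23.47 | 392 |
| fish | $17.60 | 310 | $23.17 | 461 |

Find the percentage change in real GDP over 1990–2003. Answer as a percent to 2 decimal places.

Real GDP 1990 = Nominal GDP 1990 = 59.77·947 + 24.39·514 + 17.60·310 = 74594.65.
Real GDP 2003 (at 1990 prices) = 59.77·749 + 24.39·392 + 17.60·461 = 62442.21.
Real growth = 62442.21/74594.65 − 1 = -0.1629.

-16.29%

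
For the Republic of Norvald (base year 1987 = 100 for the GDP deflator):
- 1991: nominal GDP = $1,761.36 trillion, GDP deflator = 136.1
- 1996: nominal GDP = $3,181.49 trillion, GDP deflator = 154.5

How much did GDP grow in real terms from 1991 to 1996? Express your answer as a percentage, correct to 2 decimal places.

59.12%

Real GDP 1991 = 1761.36 / 1.361 = 1294.17.
Real GDP 1996 = 3181.49 / 1.545 = 2059.22.
Real growth = 2059.22 / 1294.17 − 1 = 0.5912.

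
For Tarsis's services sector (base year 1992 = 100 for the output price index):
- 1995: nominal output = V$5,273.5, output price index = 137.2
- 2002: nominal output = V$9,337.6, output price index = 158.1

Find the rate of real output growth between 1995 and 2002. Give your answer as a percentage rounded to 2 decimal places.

Real output 1995 = 5273.5 / 1.372 = 3843.66.
Real output 2002 = 9337.6 / 1.581 = 5906.14.
Real growth = 5906.14 / 3843.66 − 1 = 0.5366.

53.66%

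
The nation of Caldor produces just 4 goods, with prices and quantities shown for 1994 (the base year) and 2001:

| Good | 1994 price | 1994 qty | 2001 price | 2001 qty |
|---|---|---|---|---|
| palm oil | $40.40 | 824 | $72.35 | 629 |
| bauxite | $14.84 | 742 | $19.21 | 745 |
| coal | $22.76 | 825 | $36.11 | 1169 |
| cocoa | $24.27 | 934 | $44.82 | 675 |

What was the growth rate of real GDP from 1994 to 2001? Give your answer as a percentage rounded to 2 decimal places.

Real GDP 1994 = Nominal GDP 1994 = 40.40·824 + 14.84·742 + 22.76·825 + 24.27·934 = 85746.06.
Real GDP 2001 (at 1994 prices) = 40.40·629 + 14.84·745 + 22.76·1169 + 24.27·675 = 79456.09.
Real growth = 79456.09/85746.06 − 1 = -0.0734.

-7.34%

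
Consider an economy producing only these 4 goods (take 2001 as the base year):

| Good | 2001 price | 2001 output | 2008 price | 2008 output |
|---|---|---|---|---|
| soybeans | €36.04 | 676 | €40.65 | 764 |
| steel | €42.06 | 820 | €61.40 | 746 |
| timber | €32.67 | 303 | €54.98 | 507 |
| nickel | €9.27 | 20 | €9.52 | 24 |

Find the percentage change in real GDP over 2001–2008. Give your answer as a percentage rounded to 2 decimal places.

Real GDP 2001 = Nominal GDP 2001 = 36.04·676 + 42.06·820 + 32.67·303 + 9.27·20 = 68936.65.
Real GDP 2008 (at 2001 prices) = 36.04·764 + 42.06·746 + 32.67·507 + 9.27·24 = 75697.49.
Real growth = 75697.49/68936.65 − 1 = 0.0981.

9.81%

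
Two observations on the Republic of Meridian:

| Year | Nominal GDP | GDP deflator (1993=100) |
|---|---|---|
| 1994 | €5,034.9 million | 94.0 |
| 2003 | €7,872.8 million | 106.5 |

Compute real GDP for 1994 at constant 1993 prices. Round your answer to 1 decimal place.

Real GDP = Nominal / (GDP deflator/100) = 5034.9 / 0.940 = 5356.28.

€5,356.3 million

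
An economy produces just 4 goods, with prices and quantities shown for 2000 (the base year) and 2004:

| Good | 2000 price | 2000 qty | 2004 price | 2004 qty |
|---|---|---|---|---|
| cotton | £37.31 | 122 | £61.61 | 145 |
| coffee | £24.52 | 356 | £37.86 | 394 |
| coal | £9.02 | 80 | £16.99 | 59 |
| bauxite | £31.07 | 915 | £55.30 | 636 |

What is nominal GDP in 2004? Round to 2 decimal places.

£60023.50

Nominal GDP 2004 = Σ (p_2004 × q_2004) = 61.61·145 + 37.86·394 + 16.99·59 + 55.30·636 = 60023.50.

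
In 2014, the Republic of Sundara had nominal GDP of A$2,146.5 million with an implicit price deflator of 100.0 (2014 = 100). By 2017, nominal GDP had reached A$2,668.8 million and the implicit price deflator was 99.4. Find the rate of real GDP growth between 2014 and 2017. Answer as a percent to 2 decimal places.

25.08%

Real GDP 2014 = 2146.5 / 1.000 = 2146.50.
Real GDP 2017 = 2668.8 / 0.994 = 2684.91.
Real growth = 2684.91 / 2146.50 − 1 = 0.2508.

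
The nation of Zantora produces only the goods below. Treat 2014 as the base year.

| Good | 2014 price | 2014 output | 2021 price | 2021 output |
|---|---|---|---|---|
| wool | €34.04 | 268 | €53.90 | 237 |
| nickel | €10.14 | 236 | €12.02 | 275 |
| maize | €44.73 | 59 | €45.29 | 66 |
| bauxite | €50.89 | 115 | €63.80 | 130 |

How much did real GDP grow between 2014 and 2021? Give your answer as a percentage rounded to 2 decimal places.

Real GDP 2014 = Nominal GDP 2014 = 34.04·268 + 10.14·236 + 44.73·59 + 50.89·115 = 20007.18.
Real GDP 2021 (at 2014 prices) = 34.04·237 + 10.14·275 + 44.73·66 + 50.89·130 = 20423.86.
Real growth = 20423.86/20007.18 − 1 = 0.0208.

2.08%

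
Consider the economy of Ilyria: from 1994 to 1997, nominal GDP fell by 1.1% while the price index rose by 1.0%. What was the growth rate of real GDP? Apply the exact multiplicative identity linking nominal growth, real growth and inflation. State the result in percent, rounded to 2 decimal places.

(1 + g_nom) = (1 + g_real)(1 + π), so g_real = 0.9890 / 1.0100 − 1 = -0.02079.

-2.08%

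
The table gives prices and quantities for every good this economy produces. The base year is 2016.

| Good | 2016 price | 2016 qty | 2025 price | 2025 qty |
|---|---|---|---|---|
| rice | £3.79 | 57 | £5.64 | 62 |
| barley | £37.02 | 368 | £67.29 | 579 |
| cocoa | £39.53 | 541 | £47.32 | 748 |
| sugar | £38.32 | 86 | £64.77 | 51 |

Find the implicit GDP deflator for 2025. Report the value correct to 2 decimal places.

Nominal GDP 2025 = 5.64·62 + 67.29·579 + 47.32·748 + 64.77·51 = 78009.22.
Real GDP 2025 (at 2016 prices) = 3.79·62 + 37.02·579 + 39.53·748 + 38.32·51 = 53192.32.
Deflator = Nominal/Real × 100 = 78009.22/53192.32 × 100 = 146.655.

146.66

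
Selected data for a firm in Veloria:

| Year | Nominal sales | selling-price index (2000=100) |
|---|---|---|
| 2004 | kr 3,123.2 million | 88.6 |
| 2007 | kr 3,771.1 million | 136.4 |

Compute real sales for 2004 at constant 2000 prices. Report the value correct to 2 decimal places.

Real sales = Nominal / (selling-price index/100) = 3123.2 / 0.886 = 3525.06.

kr 3,525.06 million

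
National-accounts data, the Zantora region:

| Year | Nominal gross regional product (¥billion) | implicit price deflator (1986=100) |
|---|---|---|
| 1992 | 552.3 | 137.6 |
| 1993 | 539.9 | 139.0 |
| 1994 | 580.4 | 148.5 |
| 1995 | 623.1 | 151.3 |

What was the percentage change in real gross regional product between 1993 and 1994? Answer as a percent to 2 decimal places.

0.62%

Real gross regional product 1993 = 539.9/1.390 = 388.42.
Real gross regional product 1994 = 580.4/1.485 = 390.84.
Change = 390.84/388.42 − 1 = 0.0062.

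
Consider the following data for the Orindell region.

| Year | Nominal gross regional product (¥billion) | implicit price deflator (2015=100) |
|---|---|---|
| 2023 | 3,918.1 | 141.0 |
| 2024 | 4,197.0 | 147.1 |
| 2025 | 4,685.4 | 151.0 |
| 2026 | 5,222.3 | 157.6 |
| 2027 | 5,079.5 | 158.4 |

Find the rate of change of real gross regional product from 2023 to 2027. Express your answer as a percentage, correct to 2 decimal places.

Real gross regional product 2023 = 3918.1/1.410 = 2778.79.
Real gross regional product 2027 = 5079.5/1.584 = 3206.76.
Change = 3206.76/2778.79 − 1 = 0.1540.

15.40%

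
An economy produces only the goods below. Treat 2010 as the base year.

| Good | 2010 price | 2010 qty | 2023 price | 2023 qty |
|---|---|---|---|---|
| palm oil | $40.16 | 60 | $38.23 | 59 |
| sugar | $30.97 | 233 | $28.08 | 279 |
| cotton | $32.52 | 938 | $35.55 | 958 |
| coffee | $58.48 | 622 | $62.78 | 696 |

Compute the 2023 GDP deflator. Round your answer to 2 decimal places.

106.00

Nominal GDP 2023 = 38.23·59 + 28.08·279 + 35.55·958 + 62.78·696 = 87841.67.
Real GDP 2023 (at 2010 prices) = 40.16·59 + 30.97·279 + 32.52·958 + 58.48·696 = 82866.31.
Deflator = Nominal/Real × 100 = 87841.67/82866.31 × 100 = 106.004.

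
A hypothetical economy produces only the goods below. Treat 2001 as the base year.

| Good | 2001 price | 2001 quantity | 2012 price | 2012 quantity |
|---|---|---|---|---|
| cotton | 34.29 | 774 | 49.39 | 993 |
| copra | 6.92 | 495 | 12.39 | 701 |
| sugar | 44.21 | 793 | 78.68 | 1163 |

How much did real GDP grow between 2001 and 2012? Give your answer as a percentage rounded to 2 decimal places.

Real GDP 2001 = Nominal GDP 2001 = 34.29·774 + 6.92·495 + 44.21·793 = 65024.39.
Real GDP 2012 (at 2001 prices) = 34.29·993 + 6.92·701 + 44.21·1163 = 90317.12.
Real growth = 90317.12/65024.39 − 1 = 0.3890.

38.90%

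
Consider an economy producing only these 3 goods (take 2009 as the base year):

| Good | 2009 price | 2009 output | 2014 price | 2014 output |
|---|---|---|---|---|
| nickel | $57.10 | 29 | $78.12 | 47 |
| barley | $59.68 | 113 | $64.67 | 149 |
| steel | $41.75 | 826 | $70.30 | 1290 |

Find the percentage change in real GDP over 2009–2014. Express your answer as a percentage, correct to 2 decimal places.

52.58%

Real GDP 2009 = Nominal GDP 2009 = 57.10·29 + 59.68·113 + 41.75·826 = 42885.24.
Real GDP 2014 (at 2009 prices) = 57.10·47 + 59.68·149 + 41.75·1290 = 65433.52.
Real growth = 65433.52/42885.24 − 1 = 0.5258.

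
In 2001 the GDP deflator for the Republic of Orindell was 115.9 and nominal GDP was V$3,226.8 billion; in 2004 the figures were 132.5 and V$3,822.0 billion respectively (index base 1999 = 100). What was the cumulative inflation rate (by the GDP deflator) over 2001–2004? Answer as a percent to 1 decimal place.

Price-level change = 132.5 / 115.9 − 1 = 0.1432.

14.3%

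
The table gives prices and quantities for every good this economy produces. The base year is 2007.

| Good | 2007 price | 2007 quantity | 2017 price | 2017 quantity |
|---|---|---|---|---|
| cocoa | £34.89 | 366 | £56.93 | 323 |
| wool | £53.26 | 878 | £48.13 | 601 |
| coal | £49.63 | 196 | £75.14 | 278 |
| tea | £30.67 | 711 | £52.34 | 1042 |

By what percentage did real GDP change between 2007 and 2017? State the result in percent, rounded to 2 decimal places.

-2.23%

Real GDP 2007 = Nominal GDP 2007 = 34.89·366 + 53.26·878 + 49.63·196 + 30.67·711 = 91065.87.
Real GDP 2017 (at 2007 prices) = 34.89·323 + 53.26·601 + 49.63·278 + 30.67·1042 = 89034.01.
Real growth = 89034.01/91065.87 − 1 = -0.0223.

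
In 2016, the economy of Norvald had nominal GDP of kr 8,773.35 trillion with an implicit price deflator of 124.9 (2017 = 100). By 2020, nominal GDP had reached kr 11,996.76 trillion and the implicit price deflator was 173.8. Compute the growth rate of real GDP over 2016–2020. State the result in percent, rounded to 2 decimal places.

-1.73%

Real GDP 2016 = 8773.35 / 1.249 = 7024.30.
Real GDP 2020 = 11996.76 / 1.738 = 6902.62.
Real growth = 6902.62 / 7024.30 − 1 = -0.0173.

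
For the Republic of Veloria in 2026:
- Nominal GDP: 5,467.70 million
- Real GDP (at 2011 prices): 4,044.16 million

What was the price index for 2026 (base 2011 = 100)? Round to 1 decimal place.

135.2

price index = (Nominal / Real) × 100 = 5467.70 / 4044.16 × 100 = 135.20.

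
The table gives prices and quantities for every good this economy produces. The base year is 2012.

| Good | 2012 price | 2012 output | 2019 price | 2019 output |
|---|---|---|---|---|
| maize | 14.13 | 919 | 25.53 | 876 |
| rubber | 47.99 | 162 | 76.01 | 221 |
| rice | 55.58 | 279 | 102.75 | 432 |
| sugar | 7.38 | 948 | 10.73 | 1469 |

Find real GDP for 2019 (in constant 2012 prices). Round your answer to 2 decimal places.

57835.45

Real GDP 2019 = Σ (p_2012 × q_2019) = 14.13·876 + 47.99·221 + 55.58·432 + 7.38·1469 = 57835.45.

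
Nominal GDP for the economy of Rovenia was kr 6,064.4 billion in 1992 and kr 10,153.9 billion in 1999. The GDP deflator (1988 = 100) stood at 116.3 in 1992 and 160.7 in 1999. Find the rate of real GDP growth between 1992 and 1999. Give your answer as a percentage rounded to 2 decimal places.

Deflate each year: 1992 → 6064.4/1.163 = 5214.45; 1999 → 10153.9/1.607 = 6318.54.
So real GDP changed by 6318.54/5214.45 − 1 = 0.2117, i.e. 21.17%.

21.17%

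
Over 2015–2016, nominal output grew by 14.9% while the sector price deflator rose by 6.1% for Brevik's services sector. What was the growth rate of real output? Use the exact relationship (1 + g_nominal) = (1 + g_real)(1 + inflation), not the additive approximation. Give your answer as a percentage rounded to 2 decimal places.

(1 + g_nom) = (1 + g_real)(1 + π), so g_real = 1.1490 / 1.0610 − 1 = 0.08294.

8.29%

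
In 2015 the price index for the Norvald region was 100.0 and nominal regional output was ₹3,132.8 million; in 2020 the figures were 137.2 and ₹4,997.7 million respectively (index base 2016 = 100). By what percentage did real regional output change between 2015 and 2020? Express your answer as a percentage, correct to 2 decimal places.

16.27%

Real regional output 2015 = 3132.8 / 1.000 = 3132.80.
Real regional output 2020 = 4997.7 / 1.372 = 3642.64.
Real growth = 3642.64 / 3132.80 − 1 = 0.1627.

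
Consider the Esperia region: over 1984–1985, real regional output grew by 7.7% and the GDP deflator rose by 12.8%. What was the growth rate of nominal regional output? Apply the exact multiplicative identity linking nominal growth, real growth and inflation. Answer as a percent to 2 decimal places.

21.49%

(1 + g_nom) = (1 + g_real)(1 + π) = 1.0770 × 1.1280 = 1.21486.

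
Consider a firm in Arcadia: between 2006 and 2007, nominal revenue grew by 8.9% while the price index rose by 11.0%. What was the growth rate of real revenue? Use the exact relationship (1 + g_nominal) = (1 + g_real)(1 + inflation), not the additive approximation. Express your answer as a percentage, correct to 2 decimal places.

-1.89%

(1 + g_nom) = (1 + g_real)(1 + π), so g_real = 1.0890 / 1.1100 − 1 = -0.01892.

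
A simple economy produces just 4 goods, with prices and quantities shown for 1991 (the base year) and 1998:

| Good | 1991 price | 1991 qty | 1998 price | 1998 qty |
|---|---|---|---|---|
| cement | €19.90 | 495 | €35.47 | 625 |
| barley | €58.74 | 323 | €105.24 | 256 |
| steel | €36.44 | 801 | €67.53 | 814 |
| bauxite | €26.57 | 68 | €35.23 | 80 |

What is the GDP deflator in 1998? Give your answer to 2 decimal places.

180.38

Nominal GDP 1998 = 35.47·625 + 105.24·256 + 67.53·814 + 35.23·80 = 106898.01.
Real GDP 1998 (at 1991 prices) = 19.90·625 + 58.74·256 + 36.44·814 + 26.57·80 = 59262.70.
Deflator = Nominal/Real × 100 = 106898.01/59262.70 × 100 = 180.380.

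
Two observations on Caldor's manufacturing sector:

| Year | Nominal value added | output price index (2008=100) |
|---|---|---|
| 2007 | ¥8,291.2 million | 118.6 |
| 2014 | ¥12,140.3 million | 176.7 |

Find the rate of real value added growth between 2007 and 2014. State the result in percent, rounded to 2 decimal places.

Real value added 2007 = 8291.2 / 1.186 = 6990.89.
Real value added 2014 = 12140.3 / 1.767 = 6870.57.
Real growth = 6870.57 / 6990.89 − 1 = -0.0172.

-1.72%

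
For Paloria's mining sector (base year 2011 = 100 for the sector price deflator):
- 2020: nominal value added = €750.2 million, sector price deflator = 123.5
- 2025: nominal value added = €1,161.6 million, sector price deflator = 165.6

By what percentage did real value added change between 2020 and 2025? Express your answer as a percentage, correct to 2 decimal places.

15.47%

Deflate each year: 2020 → 750.2/1.235 = 607.45; 2025 → 1161.6/1.656 = 701.45.
So real value added changed by 701.45/607.45 − 1 = 0.1547, i.e. 15.47%.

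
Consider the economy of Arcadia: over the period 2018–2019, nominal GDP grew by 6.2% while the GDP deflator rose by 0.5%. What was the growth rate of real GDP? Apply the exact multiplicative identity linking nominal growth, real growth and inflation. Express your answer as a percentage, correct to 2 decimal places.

5.67%

(1 + g_nom) = (1 + g_real)(1 + π), so g_real = 1.0620 / 1.0050 − 1 = 0.05672.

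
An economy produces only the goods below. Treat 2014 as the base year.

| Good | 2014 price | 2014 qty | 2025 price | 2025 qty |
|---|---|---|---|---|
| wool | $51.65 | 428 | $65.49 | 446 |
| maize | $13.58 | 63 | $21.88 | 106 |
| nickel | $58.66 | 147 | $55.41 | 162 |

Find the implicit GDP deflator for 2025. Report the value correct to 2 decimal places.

Nominal GDP 2025 = 65.49·446 + 21.88·106 + 55.41·162 = 40504.24.
Real GDP 2025 (at 2014 prices) = 51.65·446 + 13.58·106 + 58.66·162 = 33978.30.
Deflator = Nominal/Real × 100 = 40504.24/33978.30 × 100 = 119.206.

119.21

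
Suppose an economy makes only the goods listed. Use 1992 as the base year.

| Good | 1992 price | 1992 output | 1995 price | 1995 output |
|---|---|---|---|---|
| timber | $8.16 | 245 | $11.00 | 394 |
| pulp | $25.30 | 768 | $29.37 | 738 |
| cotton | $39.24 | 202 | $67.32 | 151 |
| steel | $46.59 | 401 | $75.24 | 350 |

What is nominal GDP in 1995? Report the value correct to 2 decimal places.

$62508.38

Nominal GDP 1995 = Σ (p_1995 × q_1995) = 11.00·394 + 29.37·738 + 67.32·151 + 75.24·350 = 62508.38.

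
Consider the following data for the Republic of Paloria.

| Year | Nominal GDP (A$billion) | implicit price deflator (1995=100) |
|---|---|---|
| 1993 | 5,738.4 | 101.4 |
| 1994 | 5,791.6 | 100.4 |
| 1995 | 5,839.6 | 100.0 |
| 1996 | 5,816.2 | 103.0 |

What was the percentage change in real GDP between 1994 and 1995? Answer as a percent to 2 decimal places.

Real GDP 1994 = 5791.6/1.004 = 5768.53.
Real GDP 1995 = 5839.6/1.000 = 5839.60.
Change = 5839.60/5768.53 − 1 = 0.0123.

1.23%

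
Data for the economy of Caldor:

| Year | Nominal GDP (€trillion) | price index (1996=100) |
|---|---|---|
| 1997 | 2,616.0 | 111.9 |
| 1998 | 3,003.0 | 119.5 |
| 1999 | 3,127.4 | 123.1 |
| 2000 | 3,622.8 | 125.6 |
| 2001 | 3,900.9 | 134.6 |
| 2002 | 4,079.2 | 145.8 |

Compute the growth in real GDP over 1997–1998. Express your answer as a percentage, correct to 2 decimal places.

7.49%

Real GDP 1997 = 2616.0/1.119 = 2337.80.
Real GDP 1998 = 3003.0/1.195 = 2512.97.
Change = 2512.97/2337.80 − 1 = 0.0749.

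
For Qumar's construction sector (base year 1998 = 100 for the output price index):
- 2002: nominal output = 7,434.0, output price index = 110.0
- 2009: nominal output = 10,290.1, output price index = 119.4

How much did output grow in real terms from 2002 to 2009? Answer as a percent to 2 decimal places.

Deflate each year: 2002 → 7434.0/1.100 = 6758.18; 2009 → 10290.1/1.194 = 8618.17.
So real output changed by 8618.17/6758.18 − 1 = 0.2752, i.e. 27.52%.

27.52%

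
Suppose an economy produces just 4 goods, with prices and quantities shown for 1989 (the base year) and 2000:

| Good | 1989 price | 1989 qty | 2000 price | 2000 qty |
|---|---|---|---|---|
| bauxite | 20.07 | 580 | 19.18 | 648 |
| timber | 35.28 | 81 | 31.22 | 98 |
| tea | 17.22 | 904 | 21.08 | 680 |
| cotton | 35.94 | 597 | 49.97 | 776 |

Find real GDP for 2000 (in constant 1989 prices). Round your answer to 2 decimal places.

56061.84

Real GDP 2000 = Σ (p_1989 × q_2000) = 20.07·648 + 35.28·98 + 17.22·680 + 35.94·776 = 56061.84.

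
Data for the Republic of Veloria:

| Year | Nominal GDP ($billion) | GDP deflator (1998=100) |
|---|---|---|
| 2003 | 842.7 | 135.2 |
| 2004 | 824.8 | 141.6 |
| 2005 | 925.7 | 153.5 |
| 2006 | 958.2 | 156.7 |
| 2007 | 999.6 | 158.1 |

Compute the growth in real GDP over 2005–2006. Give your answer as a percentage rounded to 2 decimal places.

Real GDP 2005 = 925.7/1.535 = 603.06.
Real GDP 2006 = 958.2/1.567 = 611.49.
Change = 611.49/603.06 − 1 = 0.0140.

1.40%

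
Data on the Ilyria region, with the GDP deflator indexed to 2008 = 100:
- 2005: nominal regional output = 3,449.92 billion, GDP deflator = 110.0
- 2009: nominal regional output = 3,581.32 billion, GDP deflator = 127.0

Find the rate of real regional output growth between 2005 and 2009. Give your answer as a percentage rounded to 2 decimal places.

Deflate each year: 2005 → 3449.92/1.100 = 3136.29; 2009 → 3581.32/1.270 = 2819.94.
So real regional output changed by 2819.94/3136.29 − 1 = -0.1009, i.e. -10.09%.

-10.09%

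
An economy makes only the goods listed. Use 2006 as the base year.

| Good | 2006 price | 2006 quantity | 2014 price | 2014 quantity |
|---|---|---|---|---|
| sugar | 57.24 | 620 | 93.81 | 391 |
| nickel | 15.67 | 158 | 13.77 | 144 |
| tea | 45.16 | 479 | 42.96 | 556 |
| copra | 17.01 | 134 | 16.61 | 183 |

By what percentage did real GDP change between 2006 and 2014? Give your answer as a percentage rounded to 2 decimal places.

Real GDP 2006 = Nominal GDP 2006 = 57.24·620 + 15.67·158 + 45.16·479 + 17.01·134 = 61875.64.
Real GDP 2014 (at 2006 prices) = 57.24·391 + 15.67·144 + 45.16·556 + 17.01·183 = 52859.11.
Real growth = 52859.11/61875.64 − 1 = -0.1457.

-14.57%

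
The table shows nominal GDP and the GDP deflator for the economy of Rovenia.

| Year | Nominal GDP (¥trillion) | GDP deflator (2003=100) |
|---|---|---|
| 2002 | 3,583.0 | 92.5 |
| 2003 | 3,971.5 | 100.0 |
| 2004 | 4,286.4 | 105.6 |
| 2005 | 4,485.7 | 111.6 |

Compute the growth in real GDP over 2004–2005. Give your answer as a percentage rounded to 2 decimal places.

Real GDP 2004 = 4286.4/1.056 = 4059.09.
Real GDP 2005 = 4485.7/1.116 = 4019.44.
Change = 4019.44/4059.09 − 1 = -0.0098.

-0.98%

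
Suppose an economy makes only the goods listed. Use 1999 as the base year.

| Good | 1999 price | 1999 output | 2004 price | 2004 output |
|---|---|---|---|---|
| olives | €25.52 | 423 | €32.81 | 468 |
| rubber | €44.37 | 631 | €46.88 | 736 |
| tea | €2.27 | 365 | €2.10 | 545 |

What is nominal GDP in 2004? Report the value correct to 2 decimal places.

€51003.26

Nominal GDP 2004 = Σ (p_2004 × q_2004) = 32.81·468 + 46.88·736 + 2.10·545 = 51003.26.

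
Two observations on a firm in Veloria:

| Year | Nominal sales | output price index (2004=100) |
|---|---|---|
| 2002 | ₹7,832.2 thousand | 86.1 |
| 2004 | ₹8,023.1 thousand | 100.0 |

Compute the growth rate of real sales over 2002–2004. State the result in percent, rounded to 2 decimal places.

Real sales 2002 = 7832.2 / 0.861 = 9096.63.
Real sales 2004 = 8023.1 / 1.000 = 8023.10.
Real growth = 8023.10 / 9096.63 − 1 = -0.1180.

-11.80%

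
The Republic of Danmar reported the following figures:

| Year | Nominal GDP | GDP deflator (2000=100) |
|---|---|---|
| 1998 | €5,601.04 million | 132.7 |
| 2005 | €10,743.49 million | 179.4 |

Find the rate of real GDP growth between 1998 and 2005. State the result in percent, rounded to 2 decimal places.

Deflate each year: 1998 → 5601.04/1.327 = 4220.83; 2005 → 10743.49/1.794 = 5988.57.
So real GDP changed by 5988.57/4220.83 − 1 = 0.4188, i.e. 41.88%.

41.88%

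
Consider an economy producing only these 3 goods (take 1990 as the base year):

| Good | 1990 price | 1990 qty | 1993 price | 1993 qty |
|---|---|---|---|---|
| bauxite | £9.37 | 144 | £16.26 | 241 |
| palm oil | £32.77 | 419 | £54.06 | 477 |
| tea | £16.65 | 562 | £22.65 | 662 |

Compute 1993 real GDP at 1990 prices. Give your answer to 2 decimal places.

£28911.76

Real GDP 1993 = Σ (p_1990 × q_1993) = 9.37·241 + 32.77·477 + 16.65·662 = 28911.76.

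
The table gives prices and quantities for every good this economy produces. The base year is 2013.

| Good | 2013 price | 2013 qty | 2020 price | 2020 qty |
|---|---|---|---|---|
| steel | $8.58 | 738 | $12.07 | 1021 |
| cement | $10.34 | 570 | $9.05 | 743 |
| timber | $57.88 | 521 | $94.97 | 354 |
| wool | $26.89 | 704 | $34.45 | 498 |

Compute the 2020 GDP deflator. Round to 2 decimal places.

Nominal GDP 2020 = 12.07·1021 + 9.05·743 + 94.97·354 + 34.45·498 = 69823.10.
Real GDP 2020 (at 2013 prices) = 8.58·1021 + 10.34·743 + 57.88·354 + 26.89·498 = 50323.54.
Deflator = Nominal/Real × 100 = 69823.10/50323.54 × 100 = 138.748.

138.75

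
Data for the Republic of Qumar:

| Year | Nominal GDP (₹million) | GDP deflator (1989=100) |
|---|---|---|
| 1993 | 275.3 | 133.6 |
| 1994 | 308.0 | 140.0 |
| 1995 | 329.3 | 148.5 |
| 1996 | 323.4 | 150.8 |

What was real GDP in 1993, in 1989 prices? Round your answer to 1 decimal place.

₹206.1 million

Real GDP 1993 = 275.3 / 1.336 = 206.06.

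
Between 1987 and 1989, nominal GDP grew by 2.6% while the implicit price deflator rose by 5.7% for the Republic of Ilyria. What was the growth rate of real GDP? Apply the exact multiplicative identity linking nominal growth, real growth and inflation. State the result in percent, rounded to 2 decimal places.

(1 + g_nom) = (1 + g_real)(1 + π), so g_real = 1.0260 / 1.0570 − 1 = -0.02933.

-2.93%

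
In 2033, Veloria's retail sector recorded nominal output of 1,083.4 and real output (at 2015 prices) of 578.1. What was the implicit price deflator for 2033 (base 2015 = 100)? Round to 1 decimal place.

187.4

implicit price deflator = (Nominal / Real) × 100 = 1083.4 / 578.1 × 100 = 187.41.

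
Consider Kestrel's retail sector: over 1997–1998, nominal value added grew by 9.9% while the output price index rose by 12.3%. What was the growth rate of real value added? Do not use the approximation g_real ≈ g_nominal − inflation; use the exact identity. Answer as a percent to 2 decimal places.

-2.14%

(1 + g_nom) = (1 + g_real)(1 + π), so g_real = 1.0990 / 1.1230 − 1 = -0.02137.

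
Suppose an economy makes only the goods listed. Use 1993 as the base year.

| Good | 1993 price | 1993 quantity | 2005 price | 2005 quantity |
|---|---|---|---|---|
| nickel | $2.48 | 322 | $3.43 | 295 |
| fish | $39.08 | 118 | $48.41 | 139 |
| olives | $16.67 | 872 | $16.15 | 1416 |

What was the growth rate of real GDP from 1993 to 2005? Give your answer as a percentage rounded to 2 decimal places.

49.24%

Real GDP 1993 = Nominal GDP 1993 = 2.48·322 + 39.08·118 + 16.67·872 = 19946.24.
Real GDP 2005 (at 1993 prices) = 2.48·295 + 39.08·139 + 16.67·1416 = 29768.44.
Real growth = 29768.44/19946.24 − 1 = 0.4924.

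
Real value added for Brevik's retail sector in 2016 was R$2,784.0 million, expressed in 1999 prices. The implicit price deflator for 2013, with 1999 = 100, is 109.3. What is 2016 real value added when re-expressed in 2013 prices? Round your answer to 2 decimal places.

Real value added in 2013 prices = Real value added in 1999 prices × (P_2013/P_1999) = 2784.0 × 1.093 = 3042.91.

R$3,042.91 million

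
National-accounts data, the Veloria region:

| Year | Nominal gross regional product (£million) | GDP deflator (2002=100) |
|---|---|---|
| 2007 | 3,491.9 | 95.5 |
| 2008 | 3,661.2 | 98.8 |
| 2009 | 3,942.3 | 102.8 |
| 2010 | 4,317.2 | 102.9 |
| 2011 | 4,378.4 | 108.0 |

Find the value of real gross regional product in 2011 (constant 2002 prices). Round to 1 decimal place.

£4,054.1 million

Real gross regional product 2011 = 4378.4 / 1.080 = 4054.07.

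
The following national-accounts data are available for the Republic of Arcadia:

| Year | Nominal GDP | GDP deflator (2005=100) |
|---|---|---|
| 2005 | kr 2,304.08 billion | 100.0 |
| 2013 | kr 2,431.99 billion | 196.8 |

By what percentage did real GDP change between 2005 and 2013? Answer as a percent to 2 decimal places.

Deflate each year: 2005 → 2304.08/1.000 = 2304.08; 2013 → 2431.99/1.968 = 1235.77.
So real GDP changed by 1235.77/2304.08 − 1 = -0.4637, i.e. -46.37%.

-46.37%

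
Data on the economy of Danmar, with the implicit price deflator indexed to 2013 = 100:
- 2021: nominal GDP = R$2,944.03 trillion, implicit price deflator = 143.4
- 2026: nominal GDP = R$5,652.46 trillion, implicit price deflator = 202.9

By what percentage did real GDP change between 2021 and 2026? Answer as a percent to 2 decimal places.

35.69%

Real GDP 2021 = 2944.03 / 1.434 = 2053.02.
Real GDP 2026 = 5652.46 / 2.029 = 2785.84.
Real growth = 2785.84 / 2053.02 − 1 = 0.3569.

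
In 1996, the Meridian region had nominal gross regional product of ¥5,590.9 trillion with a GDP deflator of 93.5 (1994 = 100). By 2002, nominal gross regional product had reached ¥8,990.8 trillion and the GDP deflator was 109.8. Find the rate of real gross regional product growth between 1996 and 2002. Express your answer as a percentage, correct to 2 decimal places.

Real gross regional product 1996 = 5590.9 / 0.935 = 5979.57.
Real gross regional product 2002 = 8990.8 / 1.098 = 8188.34.
Real growth = 8188.34 / 5979.57 − 1 = 0.3694.

36.94%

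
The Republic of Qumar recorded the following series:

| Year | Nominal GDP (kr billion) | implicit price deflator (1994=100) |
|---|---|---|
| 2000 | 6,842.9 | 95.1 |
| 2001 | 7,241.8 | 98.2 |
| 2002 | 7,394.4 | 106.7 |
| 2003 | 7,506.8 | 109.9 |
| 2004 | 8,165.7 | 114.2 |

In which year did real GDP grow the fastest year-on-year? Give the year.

2004

2001: real = 7241.8/0.982 = 7374.54; growth vs 2000 (7195.48) = 2.49%.
2002: real = 7394.4/1.067 = 6930.08; growth vs 2001 (7374.54) = -6.03%.
2003: real = 7506.8/1.099 = 6830.57; growth vs 2002 (6930.08) = -1.44%.
2004: real = 8165.7/1.142 = 7150.35; growth vs 2003 (6830.57) = 4.68%.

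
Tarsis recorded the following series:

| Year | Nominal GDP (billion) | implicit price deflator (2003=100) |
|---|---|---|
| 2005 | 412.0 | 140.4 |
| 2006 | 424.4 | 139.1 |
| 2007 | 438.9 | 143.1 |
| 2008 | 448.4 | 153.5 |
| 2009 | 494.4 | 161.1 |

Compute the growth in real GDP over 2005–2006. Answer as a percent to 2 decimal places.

Real GDP 2005 = 412.0/1.404 = 293.45.
Real GDP 2006 = 424.4/1.391 = 305.10.
Change = 305.10/293.45 − 1 = 0.0397.

3.97%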